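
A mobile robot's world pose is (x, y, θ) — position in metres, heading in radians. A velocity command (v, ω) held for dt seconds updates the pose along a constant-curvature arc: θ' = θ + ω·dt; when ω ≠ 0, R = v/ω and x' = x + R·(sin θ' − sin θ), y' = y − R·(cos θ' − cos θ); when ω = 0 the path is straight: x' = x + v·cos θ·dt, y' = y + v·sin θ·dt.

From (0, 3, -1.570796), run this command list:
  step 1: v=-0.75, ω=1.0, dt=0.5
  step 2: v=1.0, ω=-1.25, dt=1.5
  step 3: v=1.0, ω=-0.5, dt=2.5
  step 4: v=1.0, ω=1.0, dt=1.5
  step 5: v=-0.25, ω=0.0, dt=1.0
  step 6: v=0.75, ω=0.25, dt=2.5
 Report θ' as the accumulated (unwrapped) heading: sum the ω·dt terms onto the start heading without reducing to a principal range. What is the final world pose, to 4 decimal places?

step 1: θ'=-1.0708 (R=-0.7500) → pose (-0.0918, 3.3596, -1.0708)
step 2: θ'=-2.9458 (R=-0.8000) → pose (-0.6382, 2.1913, -2.9458)
step 3: θ'=-4.1958 (R=-2.0000) → pose (-2.7664, 3.1653, -4.1958)
step 4: θ'=-2.6958 (R=1.0000) → pose (-4.0670, 3.5736, -2.6958)
step 5: θ'=-2.6958 (straight) → pose (-3.8415, 3.6814, -2.6958)
step 6: θ'=-2.0708 (R=3.0000) → pose (-5.1807, 2.4129, -2.0708)

(-5.1807, 2.4129, -2.0708)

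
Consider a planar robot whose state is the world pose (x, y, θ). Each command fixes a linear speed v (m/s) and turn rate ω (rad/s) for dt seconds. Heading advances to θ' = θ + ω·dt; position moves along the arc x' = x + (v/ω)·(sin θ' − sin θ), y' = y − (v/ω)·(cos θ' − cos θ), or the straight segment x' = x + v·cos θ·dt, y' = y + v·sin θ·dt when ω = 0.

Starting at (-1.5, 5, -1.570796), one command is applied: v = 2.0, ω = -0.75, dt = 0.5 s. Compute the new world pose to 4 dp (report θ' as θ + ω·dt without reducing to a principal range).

(-1.6853, 4.0233, -1.9458)

θ' = -1.5708 + -0.75·0.5 = -1.9458
R = v/ω = 2.0/-0.75 = -2.6667
x' = -1.5 + -2.6667·(sin -1.9458 − sin -1.5708) = -1.6853
y' = 5 − -2.6667·(cos -1.9458 − cos -1.5708) = 4.0233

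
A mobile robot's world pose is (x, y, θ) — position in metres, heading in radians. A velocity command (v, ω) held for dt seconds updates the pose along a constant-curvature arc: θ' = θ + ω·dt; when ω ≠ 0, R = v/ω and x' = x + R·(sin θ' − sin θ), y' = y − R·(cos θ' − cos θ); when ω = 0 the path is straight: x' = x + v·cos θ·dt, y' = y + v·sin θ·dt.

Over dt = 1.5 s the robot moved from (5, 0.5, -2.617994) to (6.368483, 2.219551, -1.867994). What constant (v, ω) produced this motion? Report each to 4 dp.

Δθ = -1.867994 − -2.617994 = 0.750000
ω = Δθ/dt = 0.750000/1.5 = 0.5000
R = −Δy/(cos θ' − cos θ) = -3.0000
v = R·ω = -3.0000·0.5000 = -1.5000

v = -1.5000, ω = 0.5000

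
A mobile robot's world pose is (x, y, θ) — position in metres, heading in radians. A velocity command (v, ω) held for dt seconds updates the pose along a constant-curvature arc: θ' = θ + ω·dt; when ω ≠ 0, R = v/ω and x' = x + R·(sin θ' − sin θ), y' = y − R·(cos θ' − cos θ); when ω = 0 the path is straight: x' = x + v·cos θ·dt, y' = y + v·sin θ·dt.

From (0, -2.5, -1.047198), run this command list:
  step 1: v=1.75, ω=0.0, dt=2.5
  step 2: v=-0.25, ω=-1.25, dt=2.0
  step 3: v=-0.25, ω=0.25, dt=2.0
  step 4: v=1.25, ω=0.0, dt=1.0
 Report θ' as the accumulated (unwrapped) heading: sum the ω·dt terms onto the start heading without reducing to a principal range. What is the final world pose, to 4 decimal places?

step 1: θ'=-1.0472 (straight) → pose (2.1875, -6.2889, -1.0472)
step 2: θ'=-3.5472 (R=0.2000) → pose (2.4396, -6.0051, -3.5472)
step 3: θ'=-3.0472 (R=-1.0000) → pose (2.9284, -6.0818, -3.0472)
step 4: θ'=-3.0472 (straight) → pose (1.6840, -6.1996, -3.0472)

(1.6840, -6.1996, -3.0472)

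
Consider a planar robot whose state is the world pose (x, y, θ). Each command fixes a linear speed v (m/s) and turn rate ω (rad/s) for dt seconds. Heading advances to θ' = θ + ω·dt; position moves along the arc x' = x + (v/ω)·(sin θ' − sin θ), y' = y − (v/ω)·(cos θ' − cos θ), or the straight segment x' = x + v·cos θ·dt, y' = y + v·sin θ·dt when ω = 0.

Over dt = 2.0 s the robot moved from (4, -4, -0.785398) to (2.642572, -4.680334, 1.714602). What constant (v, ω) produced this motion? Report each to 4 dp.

Δθ = 1.714602 − -0.785398 = 2.500000
ω = Δθ/dt = 2.500000/2.0 = 1.2500
R = Δx/(sin θ' − sin θ) = -0.8000
v = R·ω = -0.8000·1.2500 = -1.0000

v = -1.0000, ω = 1.2500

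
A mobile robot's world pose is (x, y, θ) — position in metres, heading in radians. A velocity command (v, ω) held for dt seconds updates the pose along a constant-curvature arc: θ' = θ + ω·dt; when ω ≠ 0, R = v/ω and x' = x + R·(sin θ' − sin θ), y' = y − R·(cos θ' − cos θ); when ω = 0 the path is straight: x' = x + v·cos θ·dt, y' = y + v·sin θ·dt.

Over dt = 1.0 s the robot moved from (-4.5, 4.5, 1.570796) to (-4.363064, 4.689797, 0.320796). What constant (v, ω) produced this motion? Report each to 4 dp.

Δθ = 0.320796 − 1.570796 = -1.250000
ω = Δθ/dt = -1.250000/1.0 = -1.2500
R = −Δy/(cos θ' − cos θ) = -0.2000
v = R·ω = -0.2000·-1.2500 = 0.2500

v = 0.2500, ω = -1.2500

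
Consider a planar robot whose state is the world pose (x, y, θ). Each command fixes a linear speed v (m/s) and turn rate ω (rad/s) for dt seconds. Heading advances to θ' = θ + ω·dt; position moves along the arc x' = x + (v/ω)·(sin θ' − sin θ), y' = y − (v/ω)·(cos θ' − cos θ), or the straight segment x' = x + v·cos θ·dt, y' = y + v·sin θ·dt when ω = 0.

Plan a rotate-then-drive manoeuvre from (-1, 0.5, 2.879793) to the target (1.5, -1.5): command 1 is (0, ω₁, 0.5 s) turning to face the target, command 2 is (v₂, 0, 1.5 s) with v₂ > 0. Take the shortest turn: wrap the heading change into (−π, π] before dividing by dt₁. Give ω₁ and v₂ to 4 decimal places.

heading to target = atan2(-1.5−0.5, 1.5−-1) = -0.6747
Δθ = wrap(-0.6747 − 2.8798) = 2.7287; ω₁ = Δθ/dt₁ = 5.4573
distance = √((1.5−-1)² + (-1.5−0.5)²) = 3.2016; v₂ = distance/dt₂ = 2.1344

ω₁ = 5.4573, v₂ = 2.1344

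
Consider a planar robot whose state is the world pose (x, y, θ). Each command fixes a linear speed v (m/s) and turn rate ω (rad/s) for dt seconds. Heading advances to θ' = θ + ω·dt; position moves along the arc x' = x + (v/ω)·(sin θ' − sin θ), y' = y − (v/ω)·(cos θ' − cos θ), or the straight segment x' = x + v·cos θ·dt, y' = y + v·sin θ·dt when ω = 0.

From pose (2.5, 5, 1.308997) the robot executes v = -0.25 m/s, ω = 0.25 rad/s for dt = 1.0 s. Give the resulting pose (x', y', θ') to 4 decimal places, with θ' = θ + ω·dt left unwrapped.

(2.4660, 4.7530, 1.5590)

θ' = 1.3090 + 0.25·1.0 = 1.5590
R = v/ω = -0.25/0.25 = -1.0000
x' = 2.5 + -1.0000·(sin 1.5590 − sin 1.3090) = 2.4660
y' = 5 − -1.0000·(cos 1.5590 − cos 1.3090) = 4.7530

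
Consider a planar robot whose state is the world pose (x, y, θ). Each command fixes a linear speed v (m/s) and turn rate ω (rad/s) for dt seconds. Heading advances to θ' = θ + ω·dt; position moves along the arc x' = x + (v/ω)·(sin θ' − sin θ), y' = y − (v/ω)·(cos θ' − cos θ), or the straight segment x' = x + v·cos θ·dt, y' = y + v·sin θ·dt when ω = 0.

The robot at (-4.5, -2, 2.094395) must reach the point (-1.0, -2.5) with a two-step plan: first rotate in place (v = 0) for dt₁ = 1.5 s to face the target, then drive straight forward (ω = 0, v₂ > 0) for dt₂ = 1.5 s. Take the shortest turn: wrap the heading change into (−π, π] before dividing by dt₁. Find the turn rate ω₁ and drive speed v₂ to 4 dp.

ω₁ = -1.4909, v₂ = 2.3570

heading to target = atan2(-2.5−-2, -1−-4.5) = -0.1419
Δθ = wrap(-0.1419 − 2.0944) = -2.2363; ω₁ = Δθ/dt₁ = -1.4909
distance = √((-1−-4.5)² + (-2.5−-2)²) = 3.5355; v₂ = distance/dt₂ = 2.3570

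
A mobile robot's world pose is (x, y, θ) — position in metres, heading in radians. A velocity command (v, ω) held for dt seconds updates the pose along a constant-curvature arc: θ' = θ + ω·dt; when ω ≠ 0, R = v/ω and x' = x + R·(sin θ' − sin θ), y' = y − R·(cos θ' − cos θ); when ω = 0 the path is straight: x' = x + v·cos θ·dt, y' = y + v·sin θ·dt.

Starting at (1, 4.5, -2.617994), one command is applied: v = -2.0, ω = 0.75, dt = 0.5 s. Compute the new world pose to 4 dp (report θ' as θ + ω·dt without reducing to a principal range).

θ' = -2.6180 + 0.75·0.5 = -2.2430
R = v/ω = -2.0/0.75 = -2.6667
x' = 1 + -2.6667·(sin -2.2430 − sin -2.6180) = 1.7532
y' = 4.5 − -2.6667·(cos -2.2430 − cos -2.6180) = 5.1488

(1.7532, 5.1488, -2.2430)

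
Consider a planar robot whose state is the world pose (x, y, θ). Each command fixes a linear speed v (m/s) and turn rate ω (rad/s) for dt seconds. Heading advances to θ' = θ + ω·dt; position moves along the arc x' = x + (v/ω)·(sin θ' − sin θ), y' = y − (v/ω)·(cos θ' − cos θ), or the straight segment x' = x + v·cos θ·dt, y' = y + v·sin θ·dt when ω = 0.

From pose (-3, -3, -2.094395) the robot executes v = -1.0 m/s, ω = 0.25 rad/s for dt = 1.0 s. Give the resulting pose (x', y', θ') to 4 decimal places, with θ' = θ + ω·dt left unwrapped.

(-2.6129, -2.0808, -1.8444)

θ' = -2.0944 + 0.25·1.0 = -1.8444
R = v/ω = -1.0/0.25 = -4.0000
x' = -3 + -4.0000·(sin -1.8444 − sin -2.0944) = -2.6129
y' = -3 − -4.0000·(cos -1.8444 − cos -2.0944) = -2.0808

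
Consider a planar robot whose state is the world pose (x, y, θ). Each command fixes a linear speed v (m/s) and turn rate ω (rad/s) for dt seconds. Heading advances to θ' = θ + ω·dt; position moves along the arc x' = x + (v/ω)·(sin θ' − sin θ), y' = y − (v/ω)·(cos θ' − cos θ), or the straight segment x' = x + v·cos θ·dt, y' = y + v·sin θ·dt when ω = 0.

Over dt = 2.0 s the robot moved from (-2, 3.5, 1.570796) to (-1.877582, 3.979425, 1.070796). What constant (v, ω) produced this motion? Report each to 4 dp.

Δθ = 1.070796 − 1.570796 = -0.500000
ω = Δθ/dt = -0.500000/2.0 = -0.2500
R = −Δy/(cos θ' − cos θ) = -1.0000
v = R·ω = -1.0000·-0.2500 = 0.2500

v = 0.2500, ω = -0.2500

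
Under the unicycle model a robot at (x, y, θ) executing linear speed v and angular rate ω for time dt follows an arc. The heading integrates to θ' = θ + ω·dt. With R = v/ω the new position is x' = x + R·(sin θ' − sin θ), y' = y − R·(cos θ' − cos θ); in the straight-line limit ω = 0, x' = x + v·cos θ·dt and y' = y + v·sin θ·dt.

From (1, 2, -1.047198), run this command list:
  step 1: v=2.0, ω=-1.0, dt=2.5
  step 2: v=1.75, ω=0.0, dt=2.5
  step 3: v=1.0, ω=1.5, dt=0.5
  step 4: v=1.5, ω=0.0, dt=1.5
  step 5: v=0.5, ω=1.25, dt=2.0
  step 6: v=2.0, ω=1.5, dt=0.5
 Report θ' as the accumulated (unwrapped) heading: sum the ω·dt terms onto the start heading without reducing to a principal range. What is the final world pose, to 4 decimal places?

step 1: θ'=-3.5472 (R=-2.0000) → pose (-1.5212, -0.8377, -3.5472)
step 2: θ'=-3.5472 (straight) → pose (-5.5412, 0.8885, -3.5472)
step 3: θ'=-2.7972 (R=0.6667) → pose (-6.0294, 0.9035, -2.7972)
step 4: θ'=-2.7972 (straight) → pose (-8.1472, 0.1438, -2.7972)
step 5: θ'=-0.2972 (R=0.4000) → pose (-8.1293, -0.6152, -0.2972)
step 6: θ'=0.4528 (R=1.3333) → pose (-7.1556, -0.5392, 0.4528)

(-7.1556, -0.5392, 0.4528)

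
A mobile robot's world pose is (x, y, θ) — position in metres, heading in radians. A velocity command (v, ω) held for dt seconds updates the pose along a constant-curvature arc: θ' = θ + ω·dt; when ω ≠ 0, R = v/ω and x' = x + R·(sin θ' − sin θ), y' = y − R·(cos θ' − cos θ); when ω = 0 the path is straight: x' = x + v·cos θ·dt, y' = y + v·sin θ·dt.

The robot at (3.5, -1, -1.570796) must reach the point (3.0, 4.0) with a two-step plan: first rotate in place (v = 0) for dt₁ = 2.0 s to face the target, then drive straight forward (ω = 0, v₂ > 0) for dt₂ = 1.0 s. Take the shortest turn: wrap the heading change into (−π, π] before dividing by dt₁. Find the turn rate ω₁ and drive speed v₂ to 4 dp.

ω₁ = -1.5210, v₂ = 5.0249

heading to target = atan2(4−-1, 3−3.5) = 1.6705
Δθ = wrap(1.6705 − -1.5708) = -3.0419; ω₁ = Δθ/dt₁ = -1.5210
distance = √((3−3.5)² + (4−-1)²) = 5.0249; v₂ = distance/dt₂ = 5.0249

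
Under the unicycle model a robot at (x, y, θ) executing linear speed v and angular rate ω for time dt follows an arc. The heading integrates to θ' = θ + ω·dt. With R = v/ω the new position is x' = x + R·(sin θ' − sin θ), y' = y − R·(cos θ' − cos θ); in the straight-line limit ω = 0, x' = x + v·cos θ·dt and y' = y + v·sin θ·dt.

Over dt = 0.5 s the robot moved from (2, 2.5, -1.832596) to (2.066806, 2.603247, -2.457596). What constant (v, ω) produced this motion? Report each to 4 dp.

v = -0.2500, ω = -1.2500

Δθ = -2.457596 − -1.832596 = -0.625000
ω = Δθ/dt = -0.625000/0.5 = -1.2500
R = −Δy/(cos θ' − cos θ) = 0.2000
v = R·ω = 0.2000·-1.2500 = -0.2500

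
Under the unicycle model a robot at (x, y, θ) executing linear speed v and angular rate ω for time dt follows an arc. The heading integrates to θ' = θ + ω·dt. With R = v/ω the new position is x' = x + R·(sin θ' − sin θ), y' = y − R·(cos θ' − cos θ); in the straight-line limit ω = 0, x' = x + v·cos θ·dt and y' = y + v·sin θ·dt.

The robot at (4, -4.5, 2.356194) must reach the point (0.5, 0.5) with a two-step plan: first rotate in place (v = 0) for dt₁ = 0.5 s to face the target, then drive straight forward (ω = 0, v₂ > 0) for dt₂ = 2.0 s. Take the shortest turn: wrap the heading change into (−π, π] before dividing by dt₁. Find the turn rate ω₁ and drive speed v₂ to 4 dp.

heading to target = atan2(0.5−-4.5, 0.5−4) = 2.1815
Δθ = wrap(2.1815 − 2.3562) = -0.1747; ω₁ = Δθ/dt₁ = -0.3493
distance = √((0.5−4)² + (0.5−-4.5)²) = 6.1033; v₂ = distance/dt₂ = 3.0516

ω₁ = -0.3493, v₂ = 3.0516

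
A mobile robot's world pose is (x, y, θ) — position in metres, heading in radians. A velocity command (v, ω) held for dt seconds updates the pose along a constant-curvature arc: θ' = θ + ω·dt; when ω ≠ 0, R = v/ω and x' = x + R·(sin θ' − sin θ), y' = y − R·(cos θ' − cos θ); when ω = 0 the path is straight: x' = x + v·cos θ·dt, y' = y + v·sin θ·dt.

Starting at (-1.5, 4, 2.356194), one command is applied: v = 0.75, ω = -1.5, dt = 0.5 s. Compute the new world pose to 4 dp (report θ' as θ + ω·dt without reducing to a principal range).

θ' = 2.3562 + -1.5·0.5 = 1.6062
R = v/ω = 0.75/-1.5 = -0.5000
x' = -1.5 + -0.5000·(sin 1.6062 − sin 2.3562) = -1.6461
y' = 4 − -0.5000·(cos 1.6062 − cos 2.3562) = 4.3359

(-1.6461, 4.3359, 1.6062)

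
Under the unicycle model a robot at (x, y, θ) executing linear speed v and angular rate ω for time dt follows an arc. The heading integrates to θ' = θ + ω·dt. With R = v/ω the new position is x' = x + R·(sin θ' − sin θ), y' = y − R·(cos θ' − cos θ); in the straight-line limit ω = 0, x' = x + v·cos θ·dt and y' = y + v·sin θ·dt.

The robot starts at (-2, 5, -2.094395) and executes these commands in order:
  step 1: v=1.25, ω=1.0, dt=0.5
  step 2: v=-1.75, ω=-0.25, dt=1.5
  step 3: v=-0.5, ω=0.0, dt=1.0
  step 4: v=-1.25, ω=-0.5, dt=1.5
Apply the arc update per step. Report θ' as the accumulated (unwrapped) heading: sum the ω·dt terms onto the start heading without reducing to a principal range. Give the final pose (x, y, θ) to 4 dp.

step 1: θ'=-1.5944 (R=1.2500) → pose (-2.1671, 4.4045, -1.5944)
step 2: θ'=-1.9694 (R=7.0000) → pose (-1.6203, 6.9562, -1.9694)
step 3: θ'=-1.9694 (straight) → pose (-1.4262, 7.4170, -1.9694)
step 4: θ'=-2.7194 (R=2.5000) → pose (-0.1466, 8.7272, -2.7194)

(-0.1466, 8.7272, -2.7194)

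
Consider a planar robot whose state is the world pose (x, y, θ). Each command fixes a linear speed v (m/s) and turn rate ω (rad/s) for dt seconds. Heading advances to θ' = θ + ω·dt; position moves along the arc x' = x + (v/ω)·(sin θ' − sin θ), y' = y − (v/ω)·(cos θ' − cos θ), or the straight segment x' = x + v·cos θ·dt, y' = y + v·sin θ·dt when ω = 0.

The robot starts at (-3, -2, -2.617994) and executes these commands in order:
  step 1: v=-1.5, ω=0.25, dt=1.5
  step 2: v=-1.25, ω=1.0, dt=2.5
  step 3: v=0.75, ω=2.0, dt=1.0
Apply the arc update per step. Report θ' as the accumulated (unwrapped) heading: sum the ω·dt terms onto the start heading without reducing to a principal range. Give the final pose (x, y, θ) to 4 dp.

(-2.4063, 2.0475, 2.2570)

step 1: θ'=-2.2430 (R=-6.0000) → pose (-1.3053, -0.5401, -2.2430)
step 2: θ'=0.2570 (R=-1.2500) → pose (-2.6011, 1.4472, 0.2570)
step 3: θ'=2.2570 (R=0.3750) → pose (-2.4063, 2.0475, 2.2570)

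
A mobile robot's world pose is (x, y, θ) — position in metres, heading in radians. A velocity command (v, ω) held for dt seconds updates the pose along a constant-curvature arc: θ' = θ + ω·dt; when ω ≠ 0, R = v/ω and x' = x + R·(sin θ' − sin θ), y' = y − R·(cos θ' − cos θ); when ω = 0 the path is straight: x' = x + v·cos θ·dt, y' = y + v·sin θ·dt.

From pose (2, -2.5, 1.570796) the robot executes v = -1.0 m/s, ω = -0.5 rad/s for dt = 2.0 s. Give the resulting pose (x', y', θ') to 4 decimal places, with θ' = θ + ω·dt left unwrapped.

(1.0806, -4.1829, 0.5708)

θ' = 1.5708 + -0.5·2.0 = 0.5708
R = v/ω = -1.0/-0.5 = 2.0000
x' = 2 + 2.0000·(sin 0.5708 − sin 1.5708) = 1.0806
y' = -2.5 − 2.0000·(cos 0.5708 − cos 1.5708) = -4.1829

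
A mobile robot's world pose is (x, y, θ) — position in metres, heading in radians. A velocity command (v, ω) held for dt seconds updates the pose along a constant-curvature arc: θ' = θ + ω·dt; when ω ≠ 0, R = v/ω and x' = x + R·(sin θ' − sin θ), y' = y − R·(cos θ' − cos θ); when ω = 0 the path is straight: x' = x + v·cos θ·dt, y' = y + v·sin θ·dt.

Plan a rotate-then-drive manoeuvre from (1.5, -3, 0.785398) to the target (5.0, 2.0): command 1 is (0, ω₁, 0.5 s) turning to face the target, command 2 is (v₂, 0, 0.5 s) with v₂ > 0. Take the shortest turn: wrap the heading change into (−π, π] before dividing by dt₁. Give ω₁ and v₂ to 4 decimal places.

ω₁ = 0.3493, v₂ = 12.2066

heading to target = atan2(2−-3, 5−1.5) = 0.9601
Δθ = wrap(0.9601 − 0.7854) = 0.1747; ω₁ = Δθ/dt₁ = 0.3493
distance = √((5−1.5)² + (2−-3)²) = 6.1033; v₂ = distance/dt₂ = 12.2066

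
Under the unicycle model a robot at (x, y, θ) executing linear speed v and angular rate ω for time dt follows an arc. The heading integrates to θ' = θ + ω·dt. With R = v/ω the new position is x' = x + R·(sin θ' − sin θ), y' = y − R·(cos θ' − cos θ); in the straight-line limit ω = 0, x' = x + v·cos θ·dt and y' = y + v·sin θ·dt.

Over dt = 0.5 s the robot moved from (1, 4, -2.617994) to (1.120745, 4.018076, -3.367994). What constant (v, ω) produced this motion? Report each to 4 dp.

v = -0.2500, ω = -1.5000

Δθ = -3.367994 − -2.617994 = -0.750000
ω = Δθ/dt = -0.750000/0.5 = -1.5000
R = Δx/(sin θ' − sin θ) = 0.1667
v = R·ω = 0.1667·-1.5000 = -0.2500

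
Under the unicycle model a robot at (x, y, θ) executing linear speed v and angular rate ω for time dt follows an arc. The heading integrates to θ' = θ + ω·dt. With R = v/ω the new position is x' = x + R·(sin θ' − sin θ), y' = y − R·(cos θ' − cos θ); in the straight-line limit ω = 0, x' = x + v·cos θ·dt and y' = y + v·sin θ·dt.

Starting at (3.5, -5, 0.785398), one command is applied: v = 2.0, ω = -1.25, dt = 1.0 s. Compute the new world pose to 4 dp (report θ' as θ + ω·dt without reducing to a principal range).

θ' = 0.7854 + -1.25·1.0 = -0.4646
R = v/ω = 2.0/-1.25 = -1.6000
x' = 3.5 + -1.6000·(sin -0.4646 − sin 0.7854) = 5.3483
y' = -5 − -1.6000·(cos -0.4646 − cos 0.7854) = -4.7010

(5.3483, -4.7010, -0.4646)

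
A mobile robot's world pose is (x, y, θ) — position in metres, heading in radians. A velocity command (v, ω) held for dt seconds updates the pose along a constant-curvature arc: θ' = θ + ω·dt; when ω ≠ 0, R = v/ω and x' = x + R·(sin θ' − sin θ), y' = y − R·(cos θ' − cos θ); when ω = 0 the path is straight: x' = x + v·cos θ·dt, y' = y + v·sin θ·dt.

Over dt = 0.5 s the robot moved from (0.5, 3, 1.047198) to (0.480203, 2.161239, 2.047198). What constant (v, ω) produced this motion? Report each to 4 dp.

Δθ = 2.047198 − 1.047198 = 1.000000
ω = Δθ/dt = 1.000000/0.5 = 2.0000
R = −Δy/(cos θ' − cos θ) = -0.8750
v = R·ω = -0.8750·2.0000 = -1.7500

v = -1.7500, ω = 2.0000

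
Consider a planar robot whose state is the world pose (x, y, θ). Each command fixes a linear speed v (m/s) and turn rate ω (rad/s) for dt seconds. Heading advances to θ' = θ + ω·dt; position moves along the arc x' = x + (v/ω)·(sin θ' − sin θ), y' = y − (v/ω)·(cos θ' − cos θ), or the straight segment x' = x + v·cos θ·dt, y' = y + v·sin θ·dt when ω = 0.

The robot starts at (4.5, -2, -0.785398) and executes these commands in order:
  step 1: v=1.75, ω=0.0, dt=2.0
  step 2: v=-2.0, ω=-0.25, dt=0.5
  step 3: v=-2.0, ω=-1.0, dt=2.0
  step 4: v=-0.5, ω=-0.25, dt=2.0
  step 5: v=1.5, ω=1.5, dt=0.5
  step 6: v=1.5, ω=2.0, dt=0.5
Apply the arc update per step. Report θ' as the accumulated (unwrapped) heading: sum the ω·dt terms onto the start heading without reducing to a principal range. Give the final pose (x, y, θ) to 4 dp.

step 1: θ'=-0.7854 (straight) → pose (6.9749, -4.4749, -0.7854)
step 2: θ'=-0.9104 (R=8.0000) → pose (6.3137, -3.7255, -0.9104)
step 3: θ'=-2.9104 (R=2.0000) → pose (7.4350, -0.5518, -2.9104)
step 4: θ'=-3.4104 (R=2.0000) → pose (8.4244, -0.5704, -3.4104)
step 5: θ'=-2.6604 (R=1.0000) → pose (7.6960, -0.6481, -2.6604)
step 6: θ'=-1.6604 (R=0.7500) → pose (7.2961, -1.2458, -1.6604)

(7.2961, -1.2458, -1.6604)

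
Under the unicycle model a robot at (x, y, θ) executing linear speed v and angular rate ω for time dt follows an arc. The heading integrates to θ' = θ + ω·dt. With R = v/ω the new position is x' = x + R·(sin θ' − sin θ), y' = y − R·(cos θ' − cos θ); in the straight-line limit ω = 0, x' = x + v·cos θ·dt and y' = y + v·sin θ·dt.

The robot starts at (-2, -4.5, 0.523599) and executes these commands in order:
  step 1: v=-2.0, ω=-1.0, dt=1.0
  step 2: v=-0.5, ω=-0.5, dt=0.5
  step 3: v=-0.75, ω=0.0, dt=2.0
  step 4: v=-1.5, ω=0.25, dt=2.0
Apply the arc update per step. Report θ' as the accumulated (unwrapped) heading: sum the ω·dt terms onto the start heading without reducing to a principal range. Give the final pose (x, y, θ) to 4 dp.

step 1: θ'=-0.4764 (R=2.0000) → pose (-3.9172, -4.5453, -0.4764)
step 2: θ'=-0.7264 (R=1.0000) → pose (-4.1228, -4.4042, -0.7264)
step 3: θ'=-0.7264 (straight) → pose (-5.2441, -3.4079, -0.7264)
step 4: θ'=-0.2264 (R=-6.0000) → pose (-7.8824, -2.0464, -0.2264)

(-7.8824, -2.0464, -0.2264)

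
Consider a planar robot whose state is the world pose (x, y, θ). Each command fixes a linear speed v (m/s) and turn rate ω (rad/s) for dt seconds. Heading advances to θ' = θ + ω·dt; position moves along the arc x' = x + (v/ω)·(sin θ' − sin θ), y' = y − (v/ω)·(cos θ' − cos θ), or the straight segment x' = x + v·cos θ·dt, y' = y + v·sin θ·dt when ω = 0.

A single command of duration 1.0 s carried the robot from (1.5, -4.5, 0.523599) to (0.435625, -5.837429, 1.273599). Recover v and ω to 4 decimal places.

v = -1.7500, ω = 0.7500

Δθ = 1.273599 − 0.523599 = 0.750000
ω = Δθ/dt = 0.750000/1.0 = 0.7500
R = −Δy/(cos θ' − cos θ) = -2.3333
v = R·ω = -2.3333·0.7500 = -1.7500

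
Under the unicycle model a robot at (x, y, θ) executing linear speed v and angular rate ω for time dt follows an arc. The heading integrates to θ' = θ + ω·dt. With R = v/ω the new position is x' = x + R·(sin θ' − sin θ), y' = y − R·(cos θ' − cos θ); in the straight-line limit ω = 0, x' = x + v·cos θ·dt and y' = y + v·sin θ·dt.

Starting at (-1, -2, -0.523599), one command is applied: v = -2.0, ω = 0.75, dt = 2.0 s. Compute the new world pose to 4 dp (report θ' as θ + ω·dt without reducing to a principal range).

θ' = -0.5236 + 0.75·2.0 = 0.9764
R = v/ω = -2.0/0.75 = -2.6667
x' = -1 + -2.6667·(sin 0.9764 − sin -0.5236) = -4.5426
y' = -2 − -2.6667·(cos 0.9764 − cos -0.5236) = -2.8160

(-4.5426, -2.8160, 0.9764)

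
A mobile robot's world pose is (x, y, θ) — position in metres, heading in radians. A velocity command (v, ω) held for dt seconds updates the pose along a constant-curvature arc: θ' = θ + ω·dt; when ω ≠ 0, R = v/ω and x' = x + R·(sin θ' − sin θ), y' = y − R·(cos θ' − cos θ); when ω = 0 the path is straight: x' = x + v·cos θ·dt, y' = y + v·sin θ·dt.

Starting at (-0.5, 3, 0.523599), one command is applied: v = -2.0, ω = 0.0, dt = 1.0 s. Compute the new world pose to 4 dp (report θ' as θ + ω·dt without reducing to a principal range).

(-2.2321, 2.0000, 0.5236)

θ' = 0.5236 + 0.0·1.0 = 0.5236
ω = 0 → straight: x' = -0.5 + -2.0·cos(0.5236)·1.0 = -2.2321
y' = 3 + -2.0·sin(0.5236)·1.0 = 2.0000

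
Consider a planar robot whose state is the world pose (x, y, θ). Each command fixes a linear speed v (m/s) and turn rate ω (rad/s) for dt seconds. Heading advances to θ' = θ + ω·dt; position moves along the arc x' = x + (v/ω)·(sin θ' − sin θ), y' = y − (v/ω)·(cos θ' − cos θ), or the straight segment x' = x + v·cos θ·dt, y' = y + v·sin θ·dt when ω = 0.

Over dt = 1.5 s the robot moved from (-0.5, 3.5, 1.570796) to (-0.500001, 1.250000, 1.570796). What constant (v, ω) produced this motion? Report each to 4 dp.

v = -1.5000, ω = 0.0000

Δθ = 1.570796 − 1.570796 = 0.000000
ω = Δθ/dt = 0.000000/1.5 = 0.0000
ω = 0 → v = (Δx·cos θ + Δy·sin θ)/dt = -1.5000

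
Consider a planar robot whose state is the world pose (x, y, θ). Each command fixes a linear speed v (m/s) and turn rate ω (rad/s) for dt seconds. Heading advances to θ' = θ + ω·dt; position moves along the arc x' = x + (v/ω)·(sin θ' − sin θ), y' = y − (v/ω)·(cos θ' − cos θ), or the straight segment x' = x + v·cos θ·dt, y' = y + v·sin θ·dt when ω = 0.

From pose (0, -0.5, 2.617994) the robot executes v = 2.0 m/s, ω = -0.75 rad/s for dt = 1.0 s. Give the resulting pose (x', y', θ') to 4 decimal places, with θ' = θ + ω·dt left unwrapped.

(-1.2164, 1.0285, 1.8680)

θ' = 2.6180 + -0.75·1.0 = 1.8680
R = v/ω = 2.0/-0.75 = -2.6667
x' = 0 + -2.6667·(sin 1.8680 − sin 2.6180) = -1.2164
y' = -0.5 − -2.6667·(cos 1.8680 − cos 2.6180) = 1.0285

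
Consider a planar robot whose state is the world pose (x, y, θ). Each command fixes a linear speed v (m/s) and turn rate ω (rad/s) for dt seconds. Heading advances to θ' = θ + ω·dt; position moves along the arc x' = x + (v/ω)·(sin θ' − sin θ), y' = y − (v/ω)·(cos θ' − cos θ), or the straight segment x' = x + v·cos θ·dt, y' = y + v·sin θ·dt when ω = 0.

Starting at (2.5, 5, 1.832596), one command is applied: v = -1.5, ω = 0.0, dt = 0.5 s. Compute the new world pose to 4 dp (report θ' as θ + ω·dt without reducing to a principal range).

(2.6941, 4.2756, 1.8326)

θ' = 1.8326 + 0.0·0.5 = 1.8326
ω = 0 → straight: x' = 2.5 + -1.5·cos(1.8326)·0.5 = 2.6941
y' = 5 + -1.5·sin(1.8326)·0.5 = 4.2756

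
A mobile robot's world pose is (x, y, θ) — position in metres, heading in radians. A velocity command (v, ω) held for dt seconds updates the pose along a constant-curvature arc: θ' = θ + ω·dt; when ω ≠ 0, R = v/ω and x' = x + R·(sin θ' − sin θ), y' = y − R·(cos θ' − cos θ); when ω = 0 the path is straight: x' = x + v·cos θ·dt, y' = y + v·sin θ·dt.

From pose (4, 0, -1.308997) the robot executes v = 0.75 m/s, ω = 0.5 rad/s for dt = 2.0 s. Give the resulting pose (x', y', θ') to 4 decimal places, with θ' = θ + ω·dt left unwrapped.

θ' = -1.3090 + 0.5·2.0 = -0.3090
R = v/ω = 0.75/0.5 = 1.5000
x' = 4 + 1.5000·(sin -0.3090 − sin -1.3090) = 4.9927
y' = 0 − 1.5000·(cos -0.3090 − cos -1.3090) = -1.0407

(4.9927, -1.0407, -0.3090)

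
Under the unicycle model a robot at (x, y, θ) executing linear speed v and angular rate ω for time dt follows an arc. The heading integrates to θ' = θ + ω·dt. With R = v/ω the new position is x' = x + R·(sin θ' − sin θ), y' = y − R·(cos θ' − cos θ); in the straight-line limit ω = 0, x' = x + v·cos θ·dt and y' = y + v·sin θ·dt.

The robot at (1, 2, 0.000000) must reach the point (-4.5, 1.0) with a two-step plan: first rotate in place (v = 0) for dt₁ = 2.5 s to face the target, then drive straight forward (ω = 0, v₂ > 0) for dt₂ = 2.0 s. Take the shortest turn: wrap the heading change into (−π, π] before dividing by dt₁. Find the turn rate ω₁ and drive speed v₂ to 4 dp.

heading to target = atan2(1−2, -4.5−1) = -2.9617
Δθ = wrap(-2.9617 − 0.0000) = -2.9617; ω₁ = Δθ/dt₁ = -1.1847
distance = √((-4.5−1)² + (1−2)²) = 5.5902; v₂ = distance/dt₂ = 2.7951

ω₁ = -1.1847, v₂ = 2.7951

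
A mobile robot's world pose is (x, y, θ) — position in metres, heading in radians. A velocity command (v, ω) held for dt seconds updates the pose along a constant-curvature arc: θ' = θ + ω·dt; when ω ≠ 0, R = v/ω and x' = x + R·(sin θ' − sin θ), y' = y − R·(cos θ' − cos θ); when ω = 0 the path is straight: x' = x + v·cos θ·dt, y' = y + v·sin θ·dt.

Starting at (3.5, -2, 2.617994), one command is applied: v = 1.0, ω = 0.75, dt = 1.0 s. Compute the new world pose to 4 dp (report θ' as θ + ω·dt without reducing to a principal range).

θ' = 2.6180 + 0.75·1.0 = 3.3680
R = v/ω = 1.0/0.75 = 1.3333
x' = 3.5 + 1.3333·(sin 3.3680 − sin 2.6180) = 2.5340
y' = -2 − 1.3333·(cos 3.3680 − cos 2.6180) = -1.8554

(2.5340, -1.8554, 3.3680)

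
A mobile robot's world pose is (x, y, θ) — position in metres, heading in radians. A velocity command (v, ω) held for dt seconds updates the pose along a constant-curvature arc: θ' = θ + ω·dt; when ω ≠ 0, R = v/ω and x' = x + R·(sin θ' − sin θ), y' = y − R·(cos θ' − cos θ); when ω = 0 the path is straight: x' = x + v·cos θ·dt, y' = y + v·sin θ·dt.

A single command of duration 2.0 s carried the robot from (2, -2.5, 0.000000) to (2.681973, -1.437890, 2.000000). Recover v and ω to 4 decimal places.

v = 0.7500, ω = 1.0000

Δθ = 2.000000 − 0.000000 = 2.000000
ω = Δθ/dt = 2.000000/2.0 = 1.0000
R = −Δy/(cos θ' − cos θ) = 0.7500
v = R·ω = 0.7500·1.0000 = 0.7500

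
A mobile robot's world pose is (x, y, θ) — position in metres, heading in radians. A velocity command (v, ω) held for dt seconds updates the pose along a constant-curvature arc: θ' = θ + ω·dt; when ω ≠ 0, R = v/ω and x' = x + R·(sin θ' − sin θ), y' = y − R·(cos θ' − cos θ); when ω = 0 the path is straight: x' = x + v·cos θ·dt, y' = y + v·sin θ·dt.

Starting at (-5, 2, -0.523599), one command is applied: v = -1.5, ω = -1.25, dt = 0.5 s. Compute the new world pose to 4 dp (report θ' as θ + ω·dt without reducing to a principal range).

(-5.4946, 2.5475, -1.1486)

θ' = -0.5236 + -1.25·0.5 = -1.1486
R = v/ω = -1.5/-1.25 = 1.2000
x' = -5 + 1.2000·(sin -1.1486 − sin -0.5236) = -5.4946
y' = 2 − 1.2000·(cos -1.1486 − cos -0.5236) = 2.5475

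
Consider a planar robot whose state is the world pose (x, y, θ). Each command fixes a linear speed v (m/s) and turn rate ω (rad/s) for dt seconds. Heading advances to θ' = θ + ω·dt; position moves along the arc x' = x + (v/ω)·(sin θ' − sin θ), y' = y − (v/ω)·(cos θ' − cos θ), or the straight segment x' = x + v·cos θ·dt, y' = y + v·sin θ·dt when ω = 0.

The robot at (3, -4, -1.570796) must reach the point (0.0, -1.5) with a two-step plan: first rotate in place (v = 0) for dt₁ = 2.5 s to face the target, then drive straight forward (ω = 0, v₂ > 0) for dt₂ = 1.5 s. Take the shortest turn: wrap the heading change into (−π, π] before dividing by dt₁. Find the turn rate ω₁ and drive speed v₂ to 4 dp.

ω₁ = -0.9062, v₂ = 2.6034

heading to target = atan2(-1.5−-4, 0−3) = 2.4469
Δθ = wrap(2.4469 − -1.5708) = -2.2655; ω₁ = Δθ/dt₁ = -0.9062
distance = √((0−3)² + (-1.5−-4)²) = 3.9051; v₂ = distance/dt₂ = 2.6034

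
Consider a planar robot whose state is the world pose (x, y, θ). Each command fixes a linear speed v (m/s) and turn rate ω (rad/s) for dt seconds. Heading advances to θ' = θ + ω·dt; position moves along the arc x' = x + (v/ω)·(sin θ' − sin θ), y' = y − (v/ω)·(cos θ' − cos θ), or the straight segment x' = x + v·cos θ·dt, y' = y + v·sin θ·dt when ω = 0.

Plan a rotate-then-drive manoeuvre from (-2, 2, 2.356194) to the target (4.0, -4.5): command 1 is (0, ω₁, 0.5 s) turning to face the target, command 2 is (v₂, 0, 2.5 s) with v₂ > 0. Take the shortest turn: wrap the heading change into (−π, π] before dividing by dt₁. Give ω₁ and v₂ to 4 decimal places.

ω₁ = 6.2032, v₂ = 3.5384

heading to target = atan2(-4.5−2, 4−-2) = -0.8254
Δθ = wrap(-0.8254 − 2.3562) = 3.1016; ω₁ = Δθ/dt₁ = 6.2032
distance = √((4−-2)² + (-4.5−2)²) = 8.8459; v₂ = distance/dt₂ = 3.5384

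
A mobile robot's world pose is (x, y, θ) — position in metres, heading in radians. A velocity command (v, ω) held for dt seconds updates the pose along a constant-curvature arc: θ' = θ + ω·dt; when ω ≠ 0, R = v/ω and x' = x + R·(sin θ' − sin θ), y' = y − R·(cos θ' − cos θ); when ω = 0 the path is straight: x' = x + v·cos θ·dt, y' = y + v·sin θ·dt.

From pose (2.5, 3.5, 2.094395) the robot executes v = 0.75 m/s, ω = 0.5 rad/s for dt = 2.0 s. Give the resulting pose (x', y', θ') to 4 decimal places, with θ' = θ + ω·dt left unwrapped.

(1.2717, 4.2483, 3.0944)

θ' = 2.0944 + 0.5·2.0 = 3.0944
R = v/ω = 0.75/0.5 = 1.5000
x' = 2.5 + 1.5000·(sin 3.0944 − sin 2.0944) = 1.2717
y' = 3.5 − 1.5000·(cos 3.0944 − cos 2.0944) = 4.2483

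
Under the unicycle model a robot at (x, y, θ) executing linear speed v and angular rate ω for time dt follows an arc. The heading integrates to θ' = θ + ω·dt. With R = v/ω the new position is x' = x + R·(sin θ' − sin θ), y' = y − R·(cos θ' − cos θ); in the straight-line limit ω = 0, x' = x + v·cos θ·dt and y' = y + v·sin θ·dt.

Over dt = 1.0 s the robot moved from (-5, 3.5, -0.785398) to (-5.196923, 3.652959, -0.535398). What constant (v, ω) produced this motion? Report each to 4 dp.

Δθ = -0.535398 − -0.785398 = 0.250000
ω = Δθ/dt = 0.250000/1.0 = 0.2500
R = Δx/(sin θ' − sin θ) = -1.0000
v = R·ω = -1.0000·0.2500 = -0.2500

v = -0.2500, ω = 0.2500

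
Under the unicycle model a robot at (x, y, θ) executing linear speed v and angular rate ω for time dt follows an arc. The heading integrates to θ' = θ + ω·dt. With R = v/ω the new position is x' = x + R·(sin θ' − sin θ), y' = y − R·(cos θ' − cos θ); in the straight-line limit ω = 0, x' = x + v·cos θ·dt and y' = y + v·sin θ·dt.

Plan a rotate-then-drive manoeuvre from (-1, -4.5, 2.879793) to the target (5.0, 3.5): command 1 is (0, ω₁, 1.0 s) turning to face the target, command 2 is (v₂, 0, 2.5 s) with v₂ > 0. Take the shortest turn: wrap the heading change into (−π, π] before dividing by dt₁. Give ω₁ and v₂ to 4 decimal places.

ω₁ = -1.9525, v₂ = 4.0000

heading to target = atan2(3.5−-4.5, 5−-1) = 0.9273
Δθ = wrap(0.9273 − 2.8798) = -1.9525; ω₁ = Δθ/dt₁ = -1.9525
distance = √((5−-1)² + (3.5−-4.5)²) = 10.0000; v₂ = distance/dt₂ = 4.0000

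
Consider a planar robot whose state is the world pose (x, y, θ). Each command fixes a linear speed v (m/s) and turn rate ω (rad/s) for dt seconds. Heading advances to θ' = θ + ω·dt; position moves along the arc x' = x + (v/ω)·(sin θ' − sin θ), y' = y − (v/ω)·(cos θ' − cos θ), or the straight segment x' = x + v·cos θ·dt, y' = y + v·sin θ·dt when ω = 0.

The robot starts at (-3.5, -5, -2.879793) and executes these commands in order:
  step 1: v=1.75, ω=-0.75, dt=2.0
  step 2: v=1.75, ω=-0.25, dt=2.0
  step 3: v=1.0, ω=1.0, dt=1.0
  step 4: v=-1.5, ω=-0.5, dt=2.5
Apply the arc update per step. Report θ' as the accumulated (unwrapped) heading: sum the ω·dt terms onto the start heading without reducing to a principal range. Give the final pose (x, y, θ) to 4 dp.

(-6.1846, -2.5851, -5.1298)

step 1: θ'=-4.3798 (R=-2.3333) → pose (-6.3094, -3.5080, -4.3798)
step 2: θ'=-4.8798 (R=-7.0000) → pose (-6.5951, -0.0562, -4.8798)
step 3: θ'=-3.8798 (R=1.0000) → pose (-6.9082, 0.8501, -3.8798)
step 4: θ'=-5.1298 (R=3.0000) → pose (-6.1846, -2.5851, -5.1298)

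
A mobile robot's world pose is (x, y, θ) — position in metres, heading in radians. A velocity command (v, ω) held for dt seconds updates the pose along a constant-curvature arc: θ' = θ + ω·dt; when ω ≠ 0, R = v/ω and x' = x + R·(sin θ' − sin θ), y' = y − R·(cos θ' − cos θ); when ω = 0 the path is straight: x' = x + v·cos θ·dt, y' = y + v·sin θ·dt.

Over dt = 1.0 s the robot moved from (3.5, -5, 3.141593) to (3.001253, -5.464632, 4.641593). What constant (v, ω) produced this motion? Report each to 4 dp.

v = 0.7500, ω = 1.5000

Δθ = 4.641593 − 3.141593 = 1.500000
ω = Δθ/dt = 1.500000/1.0 = 1.5000
R = Δx/(sin θ' − sin θ) = 0.5000
v = R·ω = 0.5000·1.5000 = 0.7500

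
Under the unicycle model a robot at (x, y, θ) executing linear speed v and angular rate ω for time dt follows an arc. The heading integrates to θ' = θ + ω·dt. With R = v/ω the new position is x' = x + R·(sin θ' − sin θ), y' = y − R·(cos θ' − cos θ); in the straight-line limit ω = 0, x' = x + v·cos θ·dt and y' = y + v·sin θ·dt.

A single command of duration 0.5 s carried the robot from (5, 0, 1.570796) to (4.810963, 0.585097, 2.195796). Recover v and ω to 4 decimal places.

Δθ = 2.195796 − 1.570796 = 0.625000
ω = Δθ/dt = 0.625000/0.5 = 1.2500
R = −Δy/(cos θ' − cos θ) = 1.0000
v = R·ω = 1.0000·1.2500 = 1.2500

v = 1.2500, ω = 1.2500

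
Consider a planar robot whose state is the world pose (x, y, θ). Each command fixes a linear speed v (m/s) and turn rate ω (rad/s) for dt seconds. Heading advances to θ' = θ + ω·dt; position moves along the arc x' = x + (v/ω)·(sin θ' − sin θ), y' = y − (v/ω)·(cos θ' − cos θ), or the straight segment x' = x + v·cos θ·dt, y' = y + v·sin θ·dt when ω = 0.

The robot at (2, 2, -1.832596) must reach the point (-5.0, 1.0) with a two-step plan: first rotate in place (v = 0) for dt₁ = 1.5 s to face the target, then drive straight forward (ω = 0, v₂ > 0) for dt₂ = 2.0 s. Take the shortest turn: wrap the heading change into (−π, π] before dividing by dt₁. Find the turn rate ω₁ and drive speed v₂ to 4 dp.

heading to target = atan2(1−2, -5−2) = -2.9997
Δθ = wrap(-2.9997 − -1.8326) = -1.1671; ω₁ = Δθ/dt₁ = -0.7781
distance = √((-5−2)² + (1−2)²) = 7.0711; v₂ = distance/dt₂ = 3.5355

ω₁ = -0.7781, v₂ = 3.5355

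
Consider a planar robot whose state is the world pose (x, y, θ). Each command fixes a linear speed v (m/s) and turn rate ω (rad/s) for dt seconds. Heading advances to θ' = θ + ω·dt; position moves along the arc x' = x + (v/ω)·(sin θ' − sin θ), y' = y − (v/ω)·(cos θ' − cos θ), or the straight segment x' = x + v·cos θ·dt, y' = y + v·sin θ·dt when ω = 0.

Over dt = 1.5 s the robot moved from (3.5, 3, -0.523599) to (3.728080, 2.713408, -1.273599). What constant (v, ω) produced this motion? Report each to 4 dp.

Δθ = -1.273599 − -0.523599 = -0.750000
ω = Δθ/dt = -0.750000/1.5 = -0.5000
R = −Δy/(cos θ' − cos θ) = -0.5000
v = R·ω = -0.5000·-0.5000 = 0.2500

v = 0.2500, ω = -0.5000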